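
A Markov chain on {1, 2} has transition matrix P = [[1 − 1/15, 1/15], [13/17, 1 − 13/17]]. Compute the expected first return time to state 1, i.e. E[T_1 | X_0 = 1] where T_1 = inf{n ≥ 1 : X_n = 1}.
E[T_1 | X_0 = 1] = 1/π_1 = 212/195

For an irreducible recurrent Markov chain with stationary distribution π, E[T_i | X_0 = i] = 1/π_i (Kac's formula). Here π_1 = (13/17)/(1/15 + 13/17) = (13/17)/(212/255) = 195/212, so E[T_1 | X_0 = 1] = 1/π_1 = (1/15 + 13/17)/(13/17) = (212/255)/(13/17) = 212/195.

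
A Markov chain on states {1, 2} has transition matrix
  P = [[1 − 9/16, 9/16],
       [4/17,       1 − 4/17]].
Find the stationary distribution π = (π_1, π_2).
π_1 = 64/217, π_2 = 153/217

Solve πP = π with π_1 + π_2 = 1. From πP = π: π_1 · (1 − 9/16) + π_2 · 4/17 = π_1 ⇒ π_2 · 4/17 = π_1 · 9/16 ⇒ π_2/π_1 = (9/16)/(4/17) = 153/64. Together with π_1 + π_2 = 1:
  π_1 = (4/17)/(9/16 + 4/17) = (4/17)/(217/272) = 64/217,
  π_2 = (9/16)/(9/16 + 4/17) = (9/16)/(217/272) = 153/217.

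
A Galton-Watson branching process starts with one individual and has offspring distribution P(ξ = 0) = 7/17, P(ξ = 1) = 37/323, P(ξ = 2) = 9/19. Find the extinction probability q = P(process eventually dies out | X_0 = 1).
q = 133/153

The pgf is f(s) = 7/17 + 37/323·s + 9/19·s². The extinction probability q is the smallest fixed point of f in [0, 1]. Setting s = f(s):
  9/19·s² + (37/323 − 1)·s + 7/17 = 0
  9/19·s² − (7/17 + 9/19)·s + 7/17 = 0
which factors as (s − 1)·(9/19·s − 7/17) = 0, giving roots s = 1 and s = (7/17)/(9/19) = 133/153.
Mean offspring μ = 37/323 + 2·9/19 = 343/323 > 1 (supercritical), so q < 1. The extinction probability is the smaller root: q = (7/17)/(9/19) = 133/153.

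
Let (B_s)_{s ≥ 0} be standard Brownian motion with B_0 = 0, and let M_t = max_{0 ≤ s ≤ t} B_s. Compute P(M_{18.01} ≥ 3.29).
P(M_{18.01} ≥ 3.29) = 2·P(B_{18.01} ≥ 3.29) = 2(1 − Φ(3.29/√18.01)) ≈ 0.4382

By the reflection principle for Brownian motion, P(M_t ≥ a) = 2 · P(B_t ≥ a) for a ≥ 0. Since B_t ~ N(0, t), P(B_t ≥ 3.29) = 1 − Φ(3.29/√t) = 1 − Φ(3.29/√18.01) = 1 − Φ(0.7752). So
  P(M_{18.01} ≥ 3.29) = 2(1 − Φ(0.7752)) ≈ 0.4382.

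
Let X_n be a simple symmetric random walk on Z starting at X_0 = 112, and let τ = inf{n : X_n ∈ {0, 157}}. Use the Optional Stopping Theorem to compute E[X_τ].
E[X_τ] = 112

X_n is a martingale and τ is a bounded-mean stopping time (indeed τ is finite a.s. with bounded expectation since the walk is in a bounded region). By the OST, E[X_τ] = E[X_0] = 112. Equivalently: E[X_τ] = 157 · P(hit 157 first) + 0 · P(hit 0 first) = 157 · (112/157) = 112.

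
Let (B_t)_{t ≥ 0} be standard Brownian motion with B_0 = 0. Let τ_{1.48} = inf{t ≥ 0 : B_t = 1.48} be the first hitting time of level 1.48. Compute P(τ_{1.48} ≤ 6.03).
P(τ_{1.48} ≤ 6.03) = 2(1 − Φ(1.48/√6.03)) = 2(1 − Φ(0.6027)) ≈ 0.5467

By the reflection principle for standard BM, P(τ_b ≤ t) = 2 · P(B_t ≥ b). Since B_t ~ N(0, t), P(B_t ≥ 1.48) = 1 − Φ(1.48/√t) = 1 − Φ(1.48/√6.03) = 1 − Φ(0.6027) ≈ 0.27335. Doubling: P(τ_{1.48} ≤ 6.03) ≈ 2 · 0.27335 = 0.54670 ≈ 0.5467.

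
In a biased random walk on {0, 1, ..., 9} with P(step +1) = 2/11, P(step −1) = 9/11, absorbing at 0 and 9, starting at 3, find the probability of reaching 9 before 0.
P(hit 9 before 0) = (1 − (9/2)^3) / (1 − (9/2)^9) = 64/537337

Let u_k denote P(reach 9 before 0 | start at k). Boundary: u_0 = 0, u_9 = 1. Recurrence: u_k = 2/11·u_{k+1} + 9/11·u_{k-1} for 1 ≤ k ≤ 8. Try u_k = A + B·r^k with r = q/p = (9/11)/(2/11) = 9/2. Substitution satisfies the recurrence; boundary conditions give:
  u_k = (1 − r^k) / (1 − r^N) = (1 − (9/2)^3) / (1 − (9/2)^9) = 64/537337.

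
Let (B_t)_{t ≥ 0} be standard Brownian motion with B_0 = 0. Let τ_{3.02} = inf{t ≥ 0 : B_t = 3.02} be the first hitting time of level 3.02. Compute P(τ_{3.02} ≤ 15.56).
P(τ_{3.02} ≤ 15.56) = 2(1 − Φ(3.02/√15.56)) = 2(1 − Φ(0.7656)) ≈ 0.4439

By the reflection principle for standard BM, P(τ_b ≤ t) = 2 · P(B_t ≥ b). Since B_t ~ N(0, t), P(B_t ≥ 3.02) = 1 − Φ(3.02/√t) = 1 − Φ(3.02/√15.56) = 1 − Φ(0.7656) ≈ 0.22196. Doubling: P(τ_{3.02} ≤ 15.56) ≈ 2 · 0.22196 = 0.44392 ≈ 0.4439.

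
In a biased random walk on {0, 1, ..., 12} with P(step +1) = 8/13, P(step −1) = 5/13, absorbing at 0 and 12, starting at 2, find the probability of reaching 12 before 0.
P(hit 12 before 0) = (1 − (5/8)^2) / (1 − (5/8)^12) = 1073741824/1755777849

Let u_k denote P(reach 12 before 0 | start at k). Boundary: u_0 = 0, u_12 = 1. Recurrence: u_k = 8/13·u_{k+1} + 5/13·u_{k-1} for 1 ≤ k ≤ 11. Try u_k = A + B·r^k with r = q/p = (5/13)/(8/13) = 5/8. Substitution satisfies the recurrence; boundary conditions give:
  u_k = (1 − r^k) / (1 − r^N) = (1 − (5/8)^2) / (1 − (5/8)^12) = 1073741824/1755777849.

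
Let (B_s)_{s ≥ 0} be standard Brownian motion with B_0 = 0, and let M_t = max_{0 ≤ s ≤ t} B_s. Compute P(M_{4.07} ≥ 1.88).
P(M_{4.07} ≥ 1.88) = 2·P(B_{4.07} ≥ 1.88) = 2(1 − Φ(1.88/√4.07)) ≈ 0.3514

By the reflection principle for Brownian motion, P(M_t ≥ a) = 2 · P(B_t ≥ a) for a ≥ 0. Since B_t ~ N(0, t), P(B_t ≥ 1.88) = 1 − Φ(1.88/√t) = 1 − Φ(1.88/√4.07) = 1 − Φ(0.9319). So
  P(M_{4.07} ≥ 1.88) = 2(1 − Φ(0.9319)) ≈ 0.3514.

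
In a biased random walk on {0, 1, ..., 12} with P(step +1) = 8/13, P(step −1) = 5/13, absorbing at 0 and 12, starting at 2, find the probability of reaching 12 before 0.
P(hit 12 before 0) = (1 − (5/8)^2) / (1 − (5/8)^12) = 1073741824/1755777849

Let u_k denote P(reach 12 before 0 | start at k). Boundary: u_0 = 0, u_12 = 1. Recurrence: u_k = 8/13·u_{k+1} + 5/13·u_{k-1} for 1 ≤ k ≤ 11. Try u_k = A + B·r^k with r = q/p = (5/13)/(8/13) = 5/8. Substitution satisfies the recurrence; boundary conditions give:
  u_k = (1 − r^k) / (1 − r^N) = (1 − (5/8)^2) / (1 − (5/8)^12) = 1073741824/1755777849.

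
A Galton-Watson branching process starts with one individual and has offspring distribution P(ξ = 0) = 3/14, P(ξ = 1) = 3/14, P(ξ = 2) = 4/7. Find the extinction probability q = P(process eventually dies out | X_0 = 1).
q = 3/8

The pgf is f(s) = 3/14 + 3/14·s + 4/7·s². The extinction probability q is the smallest fixed point of f in [0, 1]. Setting s = f(s):
  4/7·s² + (3/14 − 1)·s + 3/14 = 0
  4/7·s² − (3/14 + 4/7)·s + 3/14 = 0
which factors as (s − 1)·(4/7·s − 3/14) = 0, giving roots s = 1 and s = (3/14)/(4/7) = 3/8.
Mean offspring μ = 3/14 + 2·4/7 = 19/14 > 1 (supercritical), so q < 1. The extinction probability is the smaller root: q = (3/14)/(4/7) = 3/8.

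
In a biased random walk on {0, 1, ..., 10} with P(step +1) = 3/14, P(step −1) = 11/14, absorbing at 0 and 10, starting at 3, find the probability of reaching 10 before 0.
P(hit 10 before 0) = (1 − (11/3)^3) / (1 − (11/3)^10) = 356481/3242170694

Let u_k denote P(reach 10 before 0 | start at k). Boundary: u_0 = 0, u_10 = 1. Recurrence: u_k = 3/14·u_{k+1} + 11/14·u_{k-1} for 1 ≤ k ≤ 9. Try u_k = A + B·r^k with r = q/p = (11/14)/(3/14) = 11/3. Substitution satisfies the recurrence; boundary conditions give:
  u_k = (1 − r^k) / (1 − r^N) = (1 − (11/3)^3) / (1 − (11/3)^10) = 356481/3242170694.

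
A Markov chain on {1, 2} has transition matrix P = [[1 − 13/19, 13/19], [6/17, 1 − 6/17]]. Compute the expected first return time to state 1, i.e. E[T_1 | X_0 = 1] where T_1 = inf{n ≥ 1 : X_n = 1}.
E[T_1 | X_0 = 1] = 1/π_1 = 335/114

For an irreducible recurrent Markov chain with stationary distribution π, E[T_i | X_0 = i] = 1/π_i (Kac's formula). Here π_1 = (6/17)/(13/19 + 6/17) = (6/17)/(335/323) = 114/335, so E[T_1 | X_0 = 1] = 1/π_1 = (13/19 + 6/17)/(6/17) = (335/323)/(6/17) = 335/114.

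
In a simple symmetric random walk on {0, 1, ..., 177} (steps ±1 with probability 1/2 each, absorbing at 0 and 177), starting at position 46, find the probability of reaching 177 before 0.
P(hit 177 before 0) = 46/177

Let u_k = P(hit 177 before 0 | start at k). Then u_0 = 0, u_177 = 1, and u_k = u_{k-1}/2 + u_{k+1}/2 for 1 ≤ k ≤ 176. This harmonic recurrence is solved by u_k = k/177, giving u_46 = 46/177.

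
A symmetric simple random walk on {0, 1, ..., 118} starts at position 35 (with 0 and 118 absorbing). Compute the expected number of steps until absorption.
E[τ | X_0 = 35] = 2905

Let v_k = E[τ | X_0 = k]. Boundary: v_0 = v_118 = 0. Recurrence: v_k = 1 + (v_{k-1} + v_{k+1})/2 for 1 ≤ k ≤ 117. The particular solution to v_k − (v_{k-1} + v_{k+1})/2 = 1 is v_k = −k^2. Adding homogeneous solution A + B k and matching boundaries gives v_k = k (118 − k). Substituting k = 35: v_35 = 35 · 83 = 2905.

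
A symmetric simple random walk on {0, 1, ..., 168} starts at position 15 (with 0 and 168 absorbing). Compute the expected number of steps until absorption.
E[τ | X_0 = 15] = 2295

Let v_k = E[τ | X_0 = k]. Boundary: v_0 = v_168 = 0. Recurrence: v_k = 1 + (v_{k-1} + v_{k+1})/2 for 1 ≤ k ≤ 167. The particular solution to v_k − (v_{k-1} + v_{k+1})/2 = 1 is v_k = −k^2. Adding homogeneous solution A + B k and matching boundaries gives v_k = k (168 − k). Substituting k = 15: v_15 = 15 · 153 = 2295.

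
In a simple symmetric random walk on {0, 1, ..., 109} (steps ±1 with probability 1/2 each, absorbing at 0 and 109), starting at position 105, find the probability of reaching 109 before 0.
P(hit 109 before 0) = 105/109

Let u_k = P(hit 109 before 0 | start at k). Then u_0 = 0, u_109 = 1, and u_k = u_{k-1}/2 + u_{k+1}/2 for 1 ≤ k ≤ 108. This harmonic recurrence is solved by u_k = k/109, giving u_105 = 105/109.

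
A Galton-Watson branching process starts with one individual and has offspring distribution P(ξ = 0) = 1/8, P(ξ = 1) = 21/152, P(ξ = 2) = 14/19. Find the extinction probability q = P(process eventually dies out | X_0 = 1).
q = 19/112

The pgf is f(s) = 1/8 + 21/152·s + 14/19·s². The extinction probability q is the smallest fixed point of f in [0, 1]. Setting s = f(s):
  14/19·s² + (21/152 − 1)·s + 1/8 = 0
  14/19·s² − (1/8 + 14/19)·s + 1/8 = 0
which factors as (s − 1)·(14/19·s − 1/8) = 0, giving roots s = 1 and s = (1/8)/(14/19) = 19/112.
Mean offspring μ = 21/152 + 2·14/19 = 245/152 > 1 (supercritical), so q < 1. The extinction probability is the smaller root: q = (1/8)/(14/19) = 19/112.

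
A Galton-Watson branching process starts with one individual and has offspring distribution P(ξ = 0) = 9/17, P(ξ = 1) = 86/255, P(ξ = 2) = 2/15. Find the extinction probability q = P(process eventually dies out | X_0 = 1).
q = 1

Mean offspring μ = 0·9/17 + 1·86/255 + 2·2/15 = 154/255 ≤ 1. For μ ≤ 1 with offspring not concentrated at 1, the Galton-Watson process goes extinct almost surely, so q = 1.
(Algebraic check: The pgf is f(s) = 9/17 + 86/255·s + 2/15·s². The extinction probability q is the smallest fixed point of f in [0, 1]. Setting s = f(s):
  2/15·s² + (86/255 − 1)·s + 9/17 = 0
  2/15·s² − (9/17 + 2/15)·s + 9/17 = 0
which factors as (s − 1)·(2/15·s − 9/17) = 0, giving roots s = 1 and s = (9/17)/(2/15) = 135/34. Since 135/34 ≥ 1, the smallest root in [0, 1] is s = 1.)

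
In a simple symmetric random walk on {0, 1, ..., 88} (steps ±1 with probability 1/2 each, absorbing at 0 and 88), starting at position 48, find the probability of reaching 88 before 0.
P(hit 88 before 0) = 48/88 = 6/11

Let u_k = P(hit 88 before 0 | start at k). Then u_0 = 0, u_88 = 1, and u_k = u_{k-1}/2 + u_{k+1}/2 for 1 ≤ k ≤ 87. This harmonic recurrence is solved by u_k = k/88, giving u_48 = 48/88 = 6/11.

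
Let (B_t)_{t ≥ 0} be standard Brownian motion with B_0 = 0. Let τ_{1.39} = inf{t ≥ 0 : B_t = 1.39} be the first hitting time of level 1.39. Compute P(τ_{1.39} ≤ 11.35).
P(τ_{1.39} ≤ 11.35) = 2(1 − Φ(1.39/√11.35)) = 2(1 − Φ(0.4126)) ≈ 0.6799

By the reflection principle for standard BM, P(τ_b ≤ t) = 2 · P(B_t ≥ b). Since B_t ~ N(0, t), P(B_t ≥ 1.39) = 1 − Φ(1.39/√t) = 1 − Φ(1.39/√11.35) = 1 − Φ(0.4126) ≈ 0.33995. Doubling: P(τ_{1.39} ≤ 11.35) ≈ 2 · 0.33995 = 0.67990 ≈ 0.6799.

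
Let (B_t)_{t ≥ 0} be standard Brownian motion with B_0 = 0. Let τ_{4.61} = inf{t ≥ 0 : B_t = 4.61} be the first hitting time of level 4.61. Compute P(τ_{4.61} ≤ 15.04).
P(τ_{4.61} ≤ 15.04) = 2(1 − Φ(4.61/√15.04)) = 2(1 − Φ(1.1887)) ≈ 0.2346

By the reflection principle for standard BM, P(τ_b ≤ t) = 2 · P(B_t ≥ b). Since B_t ~ N(0, t), P(B_t ≥ 4.61) = 1 − Φ(4.61/√t) = 1 − Φ(4.61/√15.04) = 1 − Φ(1.1887) ≈ 0.11728. Doubling: P(τ_{4.61} ≤ 15.04) ≈ 2 · 0.11728 = 0.23456 ≈ 0.2346.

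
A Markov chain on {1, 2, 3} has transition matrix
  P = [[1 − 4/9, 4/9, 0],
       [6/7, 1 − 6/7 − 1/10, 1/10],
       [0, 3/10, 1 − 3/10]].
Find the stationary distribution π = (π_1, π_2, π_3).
π = (81/137, 42/137, 14/137)

This is a birth-death chain on three states, which satisfies detailed balance: π_1 · P_{12} = π_2 · P_{21} and π_2 · P_{23} = π_3 · P_{32}.
From π_1 · 4/9 = π_2 · 6/7: π_2/π_1 = (4/9)/(6/7) = 14/27.
From π_2 · 1/10 = π_3 · 3/10: π_3/π_2 = (1/10)/(3/10) = 1/3.
Take π_1 proportional to 1; then unnormalized π = (1, 14/27, 14/81). Normalize by dividing by the sum 137/81:
  π = (81/137, 42/137, 14/137).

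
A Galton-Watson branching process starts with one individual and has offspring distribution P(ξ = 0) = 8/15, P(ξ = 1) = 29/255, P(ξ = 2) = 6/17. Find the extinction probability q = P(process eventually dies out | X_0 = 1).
q = 1

Mean offspring μ = 0·8/15 + 1·29/255 + 2·6/17 = 209/255 ≤ 1. For μ ≤ 1 with offspring not concentrated at 1, the Galton-Watson process goes extinct almost surely, so q = 1.
(Algebraic check: The pgf is f(s) = 8/15 + 29/255·s + 6/17·s². The extinction probability q is the smallest fixed point of f in [0, 1]. Setting s = f(s):
  6/17·s² + (29/255 − 1)·s + 8/15 = 0
  6/17·s² − (8/15 + 6/17)·s + 8/15 = 0
which factors as (s − 1)·(6/17·s − 8/15) = 0, giving roots s = 1 and s = (8/15)/(6/17) = 68/45. Since 68/45 ≥ 1, the smallest root in [0, 1] is s = 1.)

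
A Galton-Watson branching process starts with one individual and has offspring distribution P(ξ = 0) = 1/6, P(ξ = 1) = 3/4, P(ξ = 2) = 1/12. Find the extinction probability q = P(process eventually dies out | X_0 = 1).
q = 1

Mean offspring μ = 0·1/6 + 1·3/4 + 2·1/12 = 11/12 ≤ 1. For μ ≤ 1 with offspring not concentrated at 1, the Galton-Watson process goes extinct almost surely, so q = 1.
(Algebraic check: The pgf is f(s) = 1/6 + 3/4·s + 1/12·s². The extinction probability q is the smallest fixed point of f in [0, 1]. Setting s = f(s):
  1/12·s² + (3/4 − 1)·s + 1/6 = 0
  1/12·s² − (1/6 + 1/12)·s + 1/6 = 0
which factors as (s − 1)·(1/12·s − 1/6) = 0, giving roots s = 1 and s = (1/6)/(1/12) = 2. Since 2 ≥ 1, the smallest root in [0, 1] is s = 1.)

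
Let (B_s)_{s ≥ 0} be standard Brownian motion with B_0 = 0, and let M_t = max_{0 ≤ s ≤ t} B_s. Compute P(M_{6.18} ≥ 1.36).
P(M_{6.18} ≥ 1.36) = 2·P(B_{6.18} ≥ 1.36) = 2(1 − Φ(1.36/√6.18)) ≈ 0.5843

By the reflection principle for Brownian motion, P(M_t ≥ a) = 2 · P(B_t ≥ a) for a ≥ 0. Since B_t ~ N(0, t), P(B_t ≥ 1.36) = 1 − Φ(1.36/√t) = 1 − Φ(1.36/√6.18) = 1 − Φ(0.5471). So
  P(M_{6.18} ≥ 1.36) = 2(1 − Φ(0.5471)) ≈ 0.5843.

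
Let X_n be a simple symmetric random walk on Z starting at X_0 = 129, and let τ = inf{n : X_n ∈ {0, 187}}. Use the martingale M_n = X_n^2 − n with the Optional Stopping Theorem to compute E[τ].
E[τ] = 7482

M_n = X_n^2 − n is a martingale (since E[X_{n+1}^2 | F_n] = X_n^2 + 1). By OST (τ has finite mean in a bounded region), E[M_τ] = E[M_0] = X_0^2 − 0 = 129^2 = 16641. Also E[M_τ] = E[X_τ^2] − E[τ]. The walk exits at 0 or 187, with P(hit 187 first) = 129/187, so E[X_τ^2] = 187^2 · 129/187 + 0 = 24123. Thus E[τ] = E[X_τ^2] − E[M_τ] = 24123 − 16641 = 7482 = 129(187 − 129) = 7482.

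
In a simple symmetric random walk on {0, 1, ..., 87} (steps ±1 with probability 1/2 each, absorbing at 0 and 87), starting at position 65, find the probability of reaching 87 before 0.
P(hit 87 before 0) = 65/87

Let u_k = P(hit 87 before 0 | start at k). Then u_0 = 0, u_87 = 1, and u_k = u_{k-1}/2 + u_{k+1}/2 for 1 ≤ k ≤ 86. This harmonic recurrence is solved by u_k = k/87, giving u_65 = 65/87.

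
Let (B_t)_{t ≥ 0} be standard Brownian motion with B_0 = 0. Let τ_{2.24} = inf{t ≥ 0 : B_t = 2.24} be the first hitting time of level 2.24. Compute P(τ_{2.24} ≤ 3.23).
P(τ_{2.24} ≤ 3.23) = 2(1 − Φ(2.24/√3.23)) = 2(1 − Φ(1.2464)) ≈ 0.2126

By the reflection principle for standard BM, P(τ_b ≤ t) = 2 · P(B_t ≥ b). Since B_t ~ N(0, t), P(B_t ≥ 2.24) = 1 − Φ(2.24/√t) = 1 − Φ(2.24/√3.23) = 1 − Φ(1.2464) ≈ 0.10631. Doubling: P(τ_{2.24} ≤ 3.23) ≈ 2 · 0.10631 = 0.21262 ≈ 0.2126.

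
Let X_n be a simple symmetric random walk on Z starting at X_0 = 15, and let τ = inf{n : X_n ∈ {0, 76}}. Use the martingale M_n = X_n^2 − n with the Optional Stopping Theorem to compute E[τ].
E[τ] = 915

M_n = X_n^2 − n is a martingale (since E[X_{n+1}^2 | F_n] = X_n^2 + 1). By OST (τ has finite mean in a bounded region), E[M_τ] = E[M_0] = X_0^2 − 0 = 15^2 = 225. Also E[M_τ] = E[X_τ^2] − E[τ]. The walk exits at 0 or 76, with P(hit 76 first) = 15/76, so E[X_τ^2] = 76^2 · 15/76 + 0 = 1140. Thus E[τ] = E[X_τ^2] − E[M_τ] = 1140 − 225 = 915 = 15(76 − 15) = 915.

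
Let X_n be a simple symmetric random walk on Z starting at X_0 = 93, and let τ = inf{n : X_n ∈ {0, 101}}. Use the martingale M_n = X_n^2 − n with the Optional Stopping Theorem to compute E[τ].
E[τ] = 744

M_n = X_n^2 − n is a martingale (since E[X_{n+1}^2 | F_n] = X_n^2 + 1). By OST (τ has finite mean in a bounded region), E[M_τ] = E[M_0] = X_0^2 − 0 = 93^2 = 8649. Also E[M_τ] = E[X_τ^2] − E[τ]. The walk exits at 0 or 101, with P(hit 101 first) = 93/101, so E[X_τ^2] = 101^2 · 93/101 + 0 = 9393. Thus E[τ] = E[X_τ^2] − E[M_τ] = 9393 − 8649 = 744 = 93(101 − 93) = 744.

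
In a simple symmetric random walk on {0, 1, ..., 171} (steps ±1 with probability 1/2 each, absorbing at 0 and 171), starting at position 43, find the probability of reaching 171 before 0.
P(hit 171 before 0) = 43/171

Let u_k = P(hit 171 before 0 | start at k). Then u_0 = 0, u_171 = 1, and u_k = u_{k-1}/2 + u_{k+1}/2 for 1 ≤ k ≤ 170. This harmonic recurrence is solved by u_k = k/171, giving u_43 = 43/171.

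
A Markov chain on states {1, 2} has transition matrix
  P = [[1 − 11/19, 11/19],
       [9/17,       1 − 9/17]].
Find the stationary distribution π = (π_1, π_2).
π_1 = 171/358, π_2 = 187/358

Solve πP = π with π_1 + π_2 = 1. From πP = π: π_1 · (1 − 11/19) + π_2 · 9/17 = π_1 ⇒ π_2 · 9/17 = π_1 · 11/19 ⇒ π_2/π_1 = (11/19)/(9/17) = 187/171. Together with π_1 + π_2 = 1:
  π_1 = (9/17)/(11/19 + 9/17) = (9/17)/(358/323) = 171/358,
  π_2 = (11/19)/(11/19 + 9/17) = (11/19)/(358/323) = 187/358.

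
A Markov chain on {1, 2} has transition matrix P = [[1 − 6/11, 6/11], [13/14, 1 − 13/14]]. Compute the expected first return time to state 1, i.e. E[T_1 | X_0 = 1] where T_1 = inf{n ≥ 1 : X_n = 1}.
E[T_1 | X_0 = 1] = 1/π_1 = 227/143

For an irreducible recurrent Markov chain with stationary distribution π, E[T_i | X_0 = i] = 1/π_i (Kac's formula). Here π_1 = (13/14)/(6/11 + 13/14) = (13/14)/(227/154) = 143/227, so E[T_1 | X_0 = 1] = 1/π_1 = (6/11 + 13/14)/(13/14) = (227/154)/(13/14) = 227/143.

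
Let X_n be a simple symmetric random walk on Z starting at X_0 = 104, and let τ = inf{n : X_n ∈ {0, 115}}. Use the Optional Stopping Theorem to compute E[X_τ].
E[X_τ] = 104

X_n is a martingale and τ is a bounded-mean stopping time (indeed τ is finite a.s. with bounded expectation since the walk is in a bounded region). By the OST, E[X_τ] = E[X_0] = 104. Equivalently: E[X_τ] = 115 · P(hit 115 first) + 0 · P(hit 0 first) = 115 · (104/115) = 104.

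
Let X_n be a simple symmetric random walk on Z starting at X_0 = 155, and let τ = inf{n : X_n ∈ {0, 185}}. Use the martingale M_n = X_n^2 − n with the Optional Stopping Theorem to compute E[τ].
E[τ] = 4650

M_n = X_n^2 − n is a martingale (since E[X_{n+1}^2 | F_n] = X_n^2 + 1). By OST (τ has finite mean in a bounded region), E[M_τ] = E[M_0] = X_0^2 − 0 = 155^2 = 24025. Also E[M_τ] = E[X_τ^2] − E[τ]. The walk exits at 0 or 185, with P(hit 185 first) = 155/185, so E[X_τ^2] = 185^2 · 155/185 + 0 = 28675. Thus E[τ] = E[X_τ^2] − E[M_τ] = 28675 − 24025 = 4650 = 155(185 − 155) = 4650.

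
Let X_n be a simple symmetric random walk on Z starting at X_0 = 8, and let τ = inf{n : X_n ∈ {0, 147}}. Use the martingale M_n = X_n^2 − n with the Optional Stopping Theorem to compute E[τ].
E[τ] = 1112

M_n = X_n^2 − n is a martingale (since E[X_{n+1}^2 | F_n] = X_n^2 + 1). By OST (τ has finite mean in a bounded region), E[M_τ] = E[M_0] = X_0^2 − 0 = 8^2 = 64. Also E[M_τ] = E[X_τ^2] − E[τ]. The walk exits at 0 or 147, with P(hit 147 first) = 8/147, so E[X_τ^2] = 147^2 · 8/147 + 0 = 1176. Thus E[τ] = E[X_τ^2] − E[M_τ] = 1176 − 64 = 1112 = 8(147 − 8) = 1112.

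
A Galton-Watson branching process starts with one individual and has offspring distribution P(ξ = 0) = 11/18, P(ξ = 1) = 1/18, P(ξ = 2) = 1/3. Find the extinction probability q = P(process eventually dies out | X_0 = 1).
q = 1

Mean offspring μ = 0·11/18 + 1·1/18 + 2·1/3 = 13/18 ≤ 1. For μ ≤ 1 with offspring not concentrated at 1, the Galton-Watson process goes extinct almost surely, so q = 1.
(Algebraic check: The pgf is f(s) = 11/18 + 1/18·s + 1/3·s². The extinction probability q is the smallest fixed point of f in [0, 1]. Setting s = f(s):
  1/3·s² + (1/18 − 1)·s + 11/18 = 0
  1/3·s² − (11/18 + 1/3)·s + 11/18 = 0
which factors as (s − 1)·(1/3·s − 11/18) = 0, giving roots s = 1 and s = (11/18)/(1/3) = 11/6. Since 11/6 ≥ 1, the smallest root in [0, 1] is s = 1.)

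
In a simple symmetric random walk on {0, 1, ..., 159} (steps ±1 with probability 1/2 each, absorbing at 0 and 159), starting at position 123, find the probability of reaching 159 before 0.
P(hit 159 before 0) = 123/159 = 41/53

Let u_k = P(hit 159 before 0 | start at k). Then u_0 = 0, u_159 = 1, and u_k = u_{k-1}/2 + u_{k+1}/2 for 1 ≤ k ≤ 158. This harmonic recurrence is solved by u_k = k/159, giving u_123 = 123/159 = 41/53.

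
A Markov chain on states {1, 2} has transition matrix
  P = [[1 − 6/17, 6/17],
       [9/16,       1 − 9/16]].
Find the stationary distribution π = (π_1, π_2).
π_1 = 51/83, π_2 = 32/83

Solve πP = π with π_1 + π_2 = 1. From πP = π: π_1 · (1 − 6/17) + π_2 · 9/16 = π_1 ⇒ π_2 · 9/16 = π_1 · 6/17 ⇒ π_2/π_1 = (6/17)/(9/16) = 32/51. Together with π_1 + π_2 = 1:
  π_1 = (9/16)/(6/17 + 9/16) = (9/16)/(249/272) = 51/83,
  π_2 = (6/17)/(6/17 + 9/16) = (6/17)/(249/272) = 32/83.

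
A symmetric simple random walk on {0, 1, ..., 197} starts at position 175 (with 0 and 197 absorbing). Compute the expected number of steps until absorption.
E[τ | X_0 = 175] = 3850

Let v_k = E[τ | X_0 = k]. Boundary: v_0 = v_197 = 0. Recurrence: v_k = 1 + (v_{k-1} + v_{k+1})/2 for 1 ≤ k ≤ 196. The particular solution to v_k − (v_{k-1} + v_{k+1})/2 = 1 is v_k = −k^2. Adding homogeneous solution A + B k and matching boundaries gives v_k = k (197 − k). Substituting k = 175: v_175 = 175 · 22 = 3850.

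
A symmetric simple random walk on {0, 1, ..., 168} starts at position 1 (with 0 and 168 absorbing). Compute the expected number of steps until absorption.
E[τ | X_0 = 1] = 167

Let v_k = E[τ | X_0 = k]. Boundary: v_0 = v_168 = 0. Recurrence: v_k = 1 + (v_{k-1} + v_{k+1})/2 for 1 ≤ k ≤ 167. The particular solution to v_k − (v_{k-1} + v_{k+1})/2 = 1 is v_k = −k^2. Adding homogeneous solution A + B k and matching boundaries gives v_k = k (168 − k). Substituting k = 1: v_1 = 1 · 167 = 167.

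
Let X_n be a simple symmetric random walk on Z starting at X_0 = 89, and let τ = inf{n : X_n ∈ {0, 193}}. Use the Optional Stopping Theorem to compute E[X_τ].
E[X_τ] = 89

X_n is a martingale and τ is a bounded-mean stopping time (indeed τ is finite a.s. with bounded expectation since the walk is in a bounded region). By the OST, E[X_τ] = E[X_0] = 89. Equivalently: E[X_τ] = 193 · P(hit 193 first) + 0 · P(hit 0 first) = 193 · (89/193) = 89.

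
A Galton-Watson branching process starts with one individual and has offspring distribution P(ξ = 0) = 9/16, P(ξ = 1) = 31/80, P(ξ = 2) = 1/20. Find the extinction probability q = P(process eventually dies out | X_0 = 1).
q = 1

Mean offspring μ = 0·9/16 + 1·31/80 + 2·1/20 = 39/80 ≤ 1. For μ ≤ 1 with offspring not concentrated at 1, the Galton-Watson process goes extinct almost surely, so q = 1.
(Algebraic check: The pgf is f(s) = 9/16 + 31/80·s + 1/20·s². The extinction probability q is the smallest fixed point of f in [0, 1]. Setting s = f(s):
  1/20·s² + (31/80 − 1)·s + 9/16 = 0
  1/20·s² − (9/16 + 1/20)·s + 9/16 = 0
which factors as (s − 1)·(1/20·s − 9/16) = 0, giving roots s = 1 and s = (9/16)/(1/20) = 45/4. Since 45/4 ≥ 1, the smallest root in [0, 1] is s = 1.)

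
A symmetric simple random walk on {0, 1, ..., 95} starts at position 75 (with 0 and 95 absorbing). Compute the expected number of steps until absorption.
E[τ | X_0 = 75] = 1500

Let v_k = E[τ | X_0 = k]. Boundary: v_0 = v_95 = 0. Recurrence: v_k = 1 + (v_{k-1} + v_{k+1})/2 for 1 ≤ k ≤ 94. The particular solution to v_k − (v_{k-1} + v_{k+1})/2 = 1 is v_k = −k^2. Adding homogeneous solution A + B k and matching boundaries gives v_k = k (95 − k). Substituting k = 75: v_75 = 75 · 20 = 1500.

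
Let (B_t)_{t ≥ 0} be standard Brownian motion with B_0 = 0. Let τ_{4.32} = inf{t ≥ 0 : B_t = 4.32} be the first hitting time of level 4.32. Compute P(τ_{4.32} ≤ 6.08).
P(τ_{4.32} ≤ 6.08) = 2(1 − Φ(4.32/√6.08)) = 2(1 − Φ(1.7520)) ≈ 0.0798

By the reflection principle for standard BM, P(τ_b ≤ t) = 2 · P(B_t ≥ b). Since B_t ~ N(0, t), P(B_t ≥ 4.32) = 1 − Φ(4.32/√t) = 1 − Φ(4.32/√6.08) = 1 − Φ(1.7520) ≈ 0.03989. Doubling: P(τ_{4.32} ≤ 6.08) ≈ 2 · 0.03989 = 0.07978 ≈ 0.0798.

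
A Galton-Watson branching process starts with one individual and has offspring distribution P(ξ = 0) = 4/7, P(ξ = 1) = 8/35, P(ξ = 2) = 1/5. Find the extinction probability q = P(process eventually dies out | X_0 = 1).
q = 1

Mean offspring μ = 0·4/7 + 1·8/35 + 2·1/5 = 22/35 ≤ 1. For μ ≤ 1 with offspring not concentrated at 1, the Galton-Watson process goes extinct almost surely, so q = 1.
(Algebraic check: The pgf is f(s) = 4/7 + 8/35·s + 1/5·s². The extinction probability q is the smallest fixed point of f in [0, 1]. Setting s = f(s):
  1/5·s² + (8/35 − 1)·s + 4/7 = 0
  1/5·s² − (4/7 + 1/5)·s + 4/7 = 0
which factors as (s − 1)·(1/5·s − 4/7) = 0, giving roots s = 1 and s = (4/7)/(1/5) = 20/7. Since 20/7 ≥ 1, the smallest root in [0, 1] is s = 1.)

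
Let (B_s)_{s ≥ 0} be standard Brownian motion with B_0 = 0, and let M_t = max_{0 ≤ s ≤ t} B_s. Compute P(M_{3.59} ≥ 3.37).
P(M_{3.59} ≥ 3.37) = 2·P(B_{3.59} ≥ 3.37) = 2(1 − Φ(3.37/√3.59)) ≈ 0.0753

By the reflection principle for Brownian motion, P(M_t ≥ a) = 2 · P(B_t ≥ a) for a ≥ 0. Since B_t ~ N(0, t), P(B_t ≥ 3.37) = 1 − Φ(3.37/√t) = 1 − Φ(3.37/√3.59) = 1 − Φ(1.7786). So
  P(M_{3.59} ≥ 3.37) = 2(1 − Φ(1.7786)) ≈ 0.0753.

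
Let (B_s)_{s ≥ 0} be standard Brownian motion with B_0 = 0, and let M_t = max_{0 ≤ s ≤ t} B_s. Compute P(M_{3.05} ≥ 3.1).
P(M_{3.05} ≥ 3.1) = 2·P(B_{3.05} ≥ 3.1) = 2(1 − Φ(3.1/√3.05)) ≈ 0.0759

By the reflection principle for Brownian motion, P(M_t ≥ a) = 2 · P(B_t ≥ a) for a ≥ 0. Since B_t ~ N(0, t), P(B_t ≥ 3.1) = 1 − Φ(3.1/√t) = 1 − Φ(3.1/√3.05) = 1 − Φ(1.7751). So
  P(M_{3.05} ≥ 3.1) = 2(1 − Φ(1.7751)) ≈ 0.0759.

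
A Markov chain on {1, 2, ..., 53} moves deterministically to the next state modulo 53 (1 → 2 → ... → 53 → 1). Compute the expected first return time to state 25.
E[T_25 | X_0 = 25] = 53

The chain cycles deterministically, so starting at state 25 it returns in exactly 53 steps. Equivalently, the stationary distribution is uniform π_j = 1/53 for every state j, so by Kac's formula E[T_25] = 1/π_25 = 53.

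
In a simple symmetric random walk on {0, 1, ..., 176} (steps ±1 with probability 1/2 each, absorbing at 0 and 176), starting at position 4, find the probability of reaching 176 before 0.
P(hit 176 before 0) = 4/176 = 1/44

Let u_k = P(hit 176 before 0 | start at k). Then u_0 = 0, u_176 = 1, and u_k = u_{k-1}/2 + u_{k+1}/2 for 1 ≤ k ≤ 175. This harmonic recurrence is solved by u_k = k/176, giving u_4 = 4/176 = 1/44.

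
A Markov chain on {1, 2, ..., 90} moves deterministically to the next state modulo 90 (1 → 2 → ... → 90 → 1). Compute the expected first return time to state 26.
E[T_26 | X_0 = 26] = 90

The chain cycles deterministically, so starting at state 26 it returns in exactly 90 steps. Equivalently, the stationary distribution is uniform π_j = 1/90 for every state j, so by Kac's formula E[T_26] = 1/π_26 = 90.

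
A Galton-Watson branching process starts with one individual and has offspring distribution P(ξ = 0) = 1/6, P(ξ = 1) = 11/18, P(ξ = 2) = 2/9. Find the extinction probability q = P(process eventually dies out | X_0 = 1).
q = 3/4

The pgf is f(s) = 1/6 + 11/18·s + 2/9·s². The extinction probability q is the smallest fixed point of f in [0, 1]. Setting s = f(s):
  2/9·s² + (11/18 − 1)·s + 1/6 = 0
  2/9·s² − (1/6 + 2/9)·s + 1/6 = 0
which factors as (s − 1)·(2/9·s − 1/6) = 0, giving roots s = 1 and s = (1/6)/(2/9) = 3/4.
Mean offspring μ = 11/18 + 2·2/9 = 19/18 > 1 (supercritical), so q < 1. The extinction probability is the smaller root: q = (1/6)/(2/9) = 3/4.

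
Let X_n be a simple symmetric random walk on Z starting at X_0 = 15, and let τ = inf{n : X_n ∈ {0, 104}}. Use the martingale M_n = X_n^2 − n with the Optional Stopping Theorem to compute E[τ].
E[τ] = 1335

M_n = X_n^2 − n is a martingale (since E[X_{n+1}^2 | F_n] = X_n^2 + 1). By OST (τ has finite mean in a bounded region), E[M_τ] = E[M_0] = X_0^2 − 0 = 15^2 = 225. Also E[M_τ] = E[X_τ^2] − E[τ]. The walk exits at 0 or 104, with P(hit 104 first) = 15/104, so E[X_τ^2] = 104^2 · 15/104 + 0 = 1560. Thus E[τ] = E[X_τ^2] − E[M_τ] = 1560 − 225 = 1335 = 15(104 − 15) = 1335.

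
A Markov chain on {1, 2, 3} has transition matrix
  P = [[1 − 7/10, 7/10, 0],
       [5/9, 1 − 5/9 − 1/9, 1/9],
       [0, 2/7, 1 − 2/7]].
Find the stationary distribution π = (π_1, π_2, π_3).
π = (4/11, 126/275, 49/275)

This is a birth-death chain on three states, which satisfies detailed balance: π_1 · P_{12} = π_2 · P_{21} and π_2 · P_{23} = π_3 · P_{32}.
From π_1 · 7/10 = π_2 · 5/9: π_2/π_1 = (7/10)/(5/9) = 63/50.
From π_2 · 1/9 = π_3 · 2/7: π_3/π_2 = (1/9)/(2/7) = 7/18.
Take π_1 proportional to 1; then unnormalized π = (1, 63/50, 49/100). Normalize by dividing by the sum 11/4:
  π = (4/11, 126/275, 49/275).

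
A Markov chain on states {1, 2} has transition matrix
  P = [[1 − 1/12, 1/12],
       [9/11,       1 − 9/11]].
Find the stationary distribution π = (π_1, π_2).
π_1 = 108/119, π_2 = 11/119

Solve πP = π with π_1 + π_2 = 1. From πP = π: π_1 · (1 − 1/12) + π_2 · 9/11 = π_1 ⇒ π_2 · 9/11 = π_1 · 1/12 ⇒ π_2/π_1 = (1/12)/(9/11) = 11/108. Together with π_1 + π_2 = 1:
  π_1 = (9/11)/(1/12 + 9/11) = (9/11)/(119/132) = 108/119,
  π_2 = (1/12)/(1/12 + 9/11) = (1/12)/(119/132) = 11/119.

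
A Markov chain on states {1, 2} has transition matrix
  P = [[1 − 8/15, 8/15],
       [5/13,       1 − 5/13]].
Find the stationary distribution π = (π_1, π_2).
π_1 = 75/179, π_2 = 104/179

Solve πP = π with π_1 + π_2 = 1. From πP = π: π_1 · (1 − 8/15) + π_2 · 5/13 = π_1 ⇒ π_2 · 5/13 = π_1 · 8/15 ⇒ π_2/π_1 = (8/15)/(5/13) = 104/75. Together with π_1 + π_2 = 1:
  π_1 = (5/13)/(8/15 + 5/13) = (5/13)/(179/195) = 75/179,
  π_2 = (8/15)/(8/15 + 5/13) = (8/15)/(179/195) = 104/179.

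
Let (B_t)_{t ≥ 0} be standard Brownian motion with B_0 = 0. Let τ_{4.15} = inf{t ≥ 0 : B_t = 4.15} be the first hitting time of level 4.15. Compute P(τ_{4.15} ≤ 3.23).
P(τ_{4.15} ≤ 3.23) = 2(1 − Φ(4.15/√3.23)) = 2(1 − Φ(2.3091)) ≈ 0.0209

By the reflection principle for standard BM, P(τ_b ≤ t) = 2 · P(B_t ≥ b). Since B_t ~ N(0, t), P(B_t ≥ 4.15) = 1 − Φ(4.15/√t) = 1 − Φ(4.15/√3.23) = 1 − Φ(2.3091) ≈ 0.01047. Doubling: P(τ_{4.15} ≤ 3.23) ≈ 2 · 0.01047 = 0.02094 ≈ 0.0209.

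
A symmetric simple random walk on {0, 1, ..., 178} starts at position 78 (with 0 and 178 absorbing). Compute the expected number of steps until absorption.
E[τ | X_0 = 78] = 7800

Let v_k = E[τ | X_0 = k]. Boundary: v_0 = v_178 = 0. Recurrence: v_k = 1 + (v_{k-1} + v_{k+1})/2 for 1 ≤ k ≤ 177. The particular solution to v_k − (v_{k-1} + v_{k+1})/2 = 1 is v_k = −k^2. Adding homogeneous solution A + B k and matching boundaries gives v_k = k (178 − k). Substituting k = 78: v_78 = 78 · 100 = 7800.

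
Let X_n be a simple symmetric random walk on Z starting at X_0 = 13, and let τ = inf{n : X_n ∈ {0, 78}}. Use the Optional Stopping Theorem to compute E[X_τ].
E[X_τ] = 13

X_n is a martingale and τ is a bounded-mean stopping time (indeed τ is finite a.s. with bounded expectation since the walk is in a bounded region). By the OST, E[X_τ] = E[X_0] = 13. Equivalently: E[X_τ] = 78 · P(hit 78 first) + 0 · P(hit 0 first) = 78 · (13/78) = 13.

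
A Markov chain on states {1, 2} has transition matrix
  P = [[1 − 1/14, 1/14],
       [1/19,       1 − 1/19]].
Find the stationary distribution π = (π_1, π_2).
π_1 = 14/33, π_2 = 19/33

Solve πP = π with π_1 + π_2 = 1. From πP = π: π_1 · (1 − 1/14) + π_2 · 1/19 = π_1 ⇒ π_2 · 1/19 = π_1 · 1/14 ⇒ π_2/π_1 = (1/14)/(1/19) = 19/14. Together with π_1 + π_2 = 1:
  π_1 = (1/19)/(1/14 + 1/19) = (1/19)/(33/266) = 14/33,
  π_2 = (1/14)/(1/14 + 1/19) = (1/14)/(33/266) = 19/33.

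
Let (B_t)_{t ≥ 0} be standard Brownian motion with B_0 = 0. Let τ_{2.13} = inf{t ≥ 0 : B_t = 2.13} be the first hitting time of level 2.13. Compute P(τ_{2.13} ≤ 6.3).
P(τ_{2.13} ≤ 6.3) = 2(1 − Φ(2.13/√6.3)) = 2(1 − Φ(0.8486)) ≈ 0.3961

By the reflection principle for standard BM, P(τ_b ≤ t) = 2 · P(B_t ≥ b). Since B_t ~ N(0, t), P(B_t ≥ 2.13) = 1 − Φ(2.13/√t) = 1 − Φ(2.13/√6.3) = 1 − Φ(0.8486) ≈ 0.19805. Doubling: P(τ_{2.13} ≤ 6.3) ≈ 2 · 0.19805 = 0.39610 ≈ 0.3961.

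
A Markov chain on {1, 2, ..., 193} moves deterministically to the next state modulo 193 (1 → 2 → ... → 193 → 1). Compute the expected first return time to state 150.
E[T_150 | X_0 = 150] = 193

The chain cycles deterministically, so starting at state 150 it returns in exactly 193 steps. Equivalently, the stationary distribution is uniform π_j = 1/193 for every state j, so by Kac's formula E[T_150] = 1/π_150 = 193.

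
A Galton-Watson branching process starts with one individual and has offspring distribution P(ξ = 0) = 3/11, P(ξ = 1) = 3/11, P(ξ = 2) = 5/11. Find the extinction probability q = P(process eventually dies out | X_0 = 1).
q = 3/5

The pgf is f(s) = 3/11 + 3/11·s + 5/11·s². The extinction probability q is the smallest fixed point of f in [0, 1]. Setting s = f(s):
  5/11·s² + (3/11 − 1)·s + 3/11 = 0
  5/11·s² − (3/11 + 5/11)·s + 3/11 = 0
which factors as (s − 1)·(5/11·s − 3/11) = 0, giving roots s = 1 and s = (3/11)/(5/11) = 3/5.
Mean offspring μ = 3/11 + 2·5/11 = 13/11 > 1 (supercritical), so q < 1. The extinction probability is the smaller root: q = (3/11)/(5/11) = 3/5.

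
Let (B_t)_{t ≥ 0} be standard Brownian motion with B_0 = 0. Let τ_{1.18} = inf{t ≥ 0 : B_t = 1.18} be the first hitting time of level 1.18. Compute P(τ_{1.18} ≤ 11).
P(τ_{1.18} ≤ 11) = 2(1 − Φ(1.18/√11)) = 2(1 − Φ(0.3558)) ≈ 0.7220

By the reflection principle for standard BM, P(τ_b ≤ t) = 2 · P(B_t ≥ b). Since B_t ~ N(0, t), P(B_t ≥ 1.18) = 1 − Φ(1.18/√t) = 1 − Φ(1.18/√11) = 1 − Φ(0.3558) ≈ 0.36100. Doubling: P(τ_{1.18} ≤ 11) ≈ 2 · 0.36100 = 0.72200 ≈ 0.7220.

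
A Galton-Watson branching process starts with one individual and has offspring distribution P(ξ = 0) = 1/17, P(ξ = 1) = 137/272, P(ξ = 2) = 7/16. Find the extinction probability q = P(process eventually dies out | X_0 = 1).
q = 16/119

The pgf is f(s) = 1/17 + 137/272·s + 7/16·s². The extinction probability q is the smallest fixed point of f in [0, 1]. Setting s = f(s):
  7/16·s² + (137/272 − 1)·s + 1/17 = 0
  7/16·s² − (1/17 + 7/16)·s + 1/17 = 0
which factors as (s − 1)·(7/16·s − 1/17) = 0, giving roots s = 1 and s = (1/17)/(7/16) = 16/119.
Mean offspring μ = 137/272 + 2·7/16 = 375/272 > 1 (supercritical), so q < 1. The extinction probability is the smaller root: q = (1/17)/(7/16) = 16/119.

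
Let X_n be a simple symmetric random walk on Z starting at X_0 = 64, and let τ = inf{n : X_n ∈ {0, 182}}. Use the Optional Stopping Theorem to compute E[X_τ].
E[X_τ] = 64

X_n is a martingale and τ is a bounded-mean stopping time (indeed τ is finite a.s. with bounded expectation since the walk is in a bounded region). By the OST, E[X_τ] = E[X_0] = 64. Equivalently: E[X_τ] = 182 · P(hit 182 first) + 0 · P(hit 0 first) = 182 · (64/182) = 64.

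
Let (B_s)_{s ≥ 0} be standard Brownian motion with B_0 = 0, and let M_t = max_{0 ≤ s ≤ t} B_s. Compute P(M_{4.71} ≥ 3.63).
P(M_{4.71} ≥ 3.63) = 2·P(B_{4.71} ≥ 3.63) = 2(1 − Φ(3.63/√4.71)) ≈ 0.0944

By the reflection principle for Brownian motion, P(M_t ≥ a) = 2 · P(B_t ≥ a) for a ≥ 0. Since B_t ~ N(0, t), P(B_t ≥ 3.63) = 1 − Φ(3.63/√t) = 1 − Φ(3.63/√4.71) = 1 − Φ(1.6726). So
  P(M_{4.71} ≥ 3.63) = 2(1 − Φ(1.6726)) ≈ 0.0944.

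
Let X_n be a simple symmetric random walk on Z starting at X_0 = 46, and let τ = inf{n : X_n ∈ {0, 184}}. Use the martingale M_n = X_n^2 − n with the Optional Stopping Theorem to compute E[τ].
E[τ] = 6348

M_n = X_n^2 − n is a martingale (since E[X_{n+1}^2 | F_n] = X_n^2 + 1). By OST (τ has finite mean in a bounded region), E[M_τ] = E[M_0] = X_0^2 − 0 = 46^2 = 2116. Also E[M_τ] = E[X_τ^2] − E[τ]. The walk exits at 0 or 184, with P(hit 184 first) = 46/184, so E[X_τ^2] = 184^2 · 46/184 + 0 = 8464. Thus E[τ] = E[X_τ^2] − E[M_τ] = 8464 − 2116 = 6348 = 46(184 − 46) = 6348.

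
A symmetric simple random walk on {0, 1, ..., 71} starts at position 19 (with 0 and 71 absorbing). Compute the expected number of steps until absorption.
E[τ | X_0 = 19] = 988

Let v_k = E[τ | X_0 = k]. Boundary: v_0 = v_71 = 0. Recurrence: v_k = 1 + (v_{k-1} + v_{k+1})/2 for 1 ≤ k ≤ 70. The particular solution to v_k − (v_{k-1} + v_{k+1})/2 = 1 is v_k = −k^2. Adding homogeneous solution A + B k and matching boundaries gives v_k = k (71 − k). Substituting k = 19: v_19 = 19 · 52 = 988.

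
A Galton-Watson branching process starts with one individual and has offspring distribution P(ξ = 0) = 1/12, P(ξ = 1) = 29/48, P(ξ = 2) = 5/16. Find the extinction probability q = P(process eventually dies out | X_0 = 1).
q = 4/15

The pgf is f(s) = 1/12 + 29/48·s + 5/16·s². The extinction probability q is the smallest fixed point of f in [0, 1]. Setting s = f(s):
  5/16·s² + (29/48 − 1)·s + 1/12 = 0
  5/16·s² − (1/12 + 5/16)·s + 1/12 = 0
which factors as (s − 1)·(5/16·s − 1/12) = 0, giving roots s = 1 and s = (1/12)/(5/16) = 4/15.
Mean offspring μ = 29/48 + 2·5/16 = 59/48 > 1 (supercritical), so q < 1. The extinction probability is the smaller root: q = (1/12)/(5/16) = 4/15.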